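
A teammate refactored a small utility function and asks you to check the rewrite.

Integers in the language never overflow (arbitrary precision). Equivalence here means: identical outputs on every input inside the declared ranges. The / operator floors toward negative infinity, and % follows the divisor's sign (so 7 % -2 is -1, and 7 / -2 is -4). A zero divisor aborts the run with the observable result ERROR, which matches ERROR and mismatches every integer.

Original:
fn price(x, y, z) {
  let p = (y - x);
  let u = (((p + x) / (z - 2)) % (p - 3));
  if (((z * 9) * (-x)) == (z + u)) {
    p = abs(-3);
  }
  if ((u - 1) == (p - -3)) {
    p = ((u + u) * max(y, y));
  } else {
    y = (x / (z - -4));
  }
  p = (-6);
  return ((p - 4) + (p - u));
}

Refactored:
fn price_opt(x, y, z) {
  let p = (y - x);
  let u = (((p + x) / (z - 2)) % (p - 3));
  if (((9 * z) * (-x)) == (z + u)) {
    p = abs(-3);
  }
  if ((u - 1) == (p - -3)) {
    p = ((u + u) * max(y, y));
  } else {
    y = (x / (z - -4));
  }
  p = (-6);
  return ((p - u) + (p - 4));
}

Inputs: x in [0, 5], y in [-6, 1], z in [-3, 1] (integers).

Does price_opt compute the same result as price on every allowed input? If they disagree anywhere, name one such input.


Equivalent — the differences include same computation, different form, yet no declared input distinguishes the two.
Tracing x=2, y=-1, z=-3: price: p becomes -3; next u becomes 0; next (((z * 9) * (-x)) == (z + u)) evaluates to false; next ((u - 1) == (p - -3)) evaluates to false; next y becomes 2; next p becomes -6; next final value -16 | price_opt: p becomes -3; next u becomes 0; next (((9 * z) * (-x)) == (z + u)) evaluates to false; next ((u - 1) == (p - -3)) evaluates to false; next y becomes 2; next p becomes -6; next final value -16 — matching result -16.
Checked all 240 inputs in the declared domain: the outputs agree on every one.
verdict: equivalent


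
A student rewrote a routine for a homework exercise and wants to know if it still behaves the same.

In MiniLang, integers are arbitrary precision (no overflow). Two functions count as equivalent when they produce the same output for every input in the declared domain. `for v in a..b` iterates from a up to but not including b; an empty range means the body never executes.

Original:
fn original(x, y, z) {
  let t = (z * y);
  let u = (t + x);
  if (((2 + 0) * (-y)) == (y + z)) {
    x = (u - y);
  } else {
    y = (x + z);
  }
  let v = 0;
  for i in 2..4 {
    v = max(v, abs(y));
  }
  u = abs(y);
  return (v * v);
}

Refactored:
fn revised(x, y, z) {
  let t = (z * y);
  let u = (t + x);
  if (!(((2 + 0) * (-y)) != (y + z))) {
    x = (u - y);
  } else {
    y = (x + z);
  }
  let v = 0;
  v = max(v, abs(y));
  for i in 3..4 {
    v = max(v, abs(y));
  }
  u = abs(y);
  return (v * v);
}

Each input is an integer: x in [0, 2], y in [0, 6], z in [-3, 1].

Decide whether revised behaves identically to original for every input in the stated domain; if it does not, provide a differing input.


The two versions differ — the changes include comparison usage differs; loop structure differs; min/max/abs usage differs; boolean connective usage differs; statement counts differ.
Spot check at x=1, y=0, z=0 — original: t becomes 0; next u becomes 1; next (((2 + 0) * (-y)) == (y + z)) evaluates to true; next x becomes 1; next v becomes 0; next at i=2:; next v becomes 0; next at i=3:; next v becomes 0; next u becomes 0; next final value 0. revised: t becomes 0; next u becomes 1; next (!(((2 + 0) * (-y)) != (y + z))) evaluates to true; next x becomes 1; next v becomes 0; next v becomes 0; next at i=3:; next v becomes 0; next u becomes 0; next final value 0. Both give 0.
Every one of the 105 inputs gives matching results.
verdict: equivalent


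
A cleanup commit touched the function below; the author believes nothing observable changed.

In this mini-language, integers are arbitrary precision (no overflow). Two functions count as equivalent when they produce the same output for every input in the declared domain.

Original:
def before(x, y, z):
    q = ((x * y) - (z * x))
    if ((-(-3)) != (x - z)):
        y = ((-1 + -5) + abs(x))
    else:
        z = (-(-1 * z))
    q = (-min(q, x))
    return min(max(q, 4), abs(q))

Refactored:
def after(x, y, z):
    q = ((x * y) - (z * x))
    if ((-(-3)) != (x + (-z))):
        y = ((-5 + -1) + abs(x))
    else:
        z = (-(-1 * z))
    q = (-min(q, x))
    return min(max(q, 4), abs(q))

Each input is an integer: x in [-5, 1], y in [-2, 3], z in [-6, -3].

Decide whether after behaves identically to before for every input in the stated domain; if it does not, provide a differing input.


Reading the diff, among the changes: arithmetic usage differs.
One worked example (x=-4, y=2, z=-3) — before: q := -20 | ((-(-3)) != (x - z)): true | y := -2 | q := 20 | result 20; after: q := -20 | ((-(-3)) != (x + (-z))): true | y := -2 | q := 20 | result 20; agreement on 20.
Every one of the 168 inputs gives matching results.
verdict: equivalent


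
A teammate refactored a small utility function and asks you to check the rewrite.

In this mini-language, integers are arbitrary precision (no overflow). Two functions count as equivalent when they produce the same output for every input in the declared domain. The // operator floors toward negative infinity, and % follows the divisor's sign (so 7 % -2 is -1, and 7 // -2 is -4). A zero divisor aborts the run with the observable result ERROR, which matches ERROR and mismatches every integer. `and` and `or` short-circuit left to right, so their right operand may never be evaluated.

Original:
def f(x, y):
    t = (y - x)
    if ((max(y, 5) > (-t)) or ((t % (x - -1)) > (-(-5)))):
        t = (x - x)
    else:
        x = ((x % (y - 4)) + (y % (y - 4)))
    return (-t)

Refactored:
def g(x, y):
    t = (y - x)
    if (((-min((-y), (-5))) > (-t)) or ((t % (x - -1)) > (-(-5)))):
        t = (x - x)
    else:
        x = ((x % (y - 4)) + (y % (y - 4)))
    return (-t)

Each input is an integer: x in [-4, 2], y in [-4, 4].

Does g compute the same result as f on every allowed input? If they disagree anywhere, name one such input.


This is a faithful refactor — min/max/abs usage differs, but the computed results match everywhere.
One worked example (x=-2, y=2) — f: t becomes 4; next ((max(y, 5) > (-t)) or ((t % (x - -1)) > (-(-5)))) evaluates to true; next t becomes 0; next final value 0; g: t becomes 4; next (((-min((-y), (-5))) > (-t)) or ((t % (x - -1)) > (-(-5)))) evaluates to true; next t becomes 0; next final value 0; agreement on 0.
Sweeping the whole domain (63 inputs) finds no disagreement.
verdict: equivalent


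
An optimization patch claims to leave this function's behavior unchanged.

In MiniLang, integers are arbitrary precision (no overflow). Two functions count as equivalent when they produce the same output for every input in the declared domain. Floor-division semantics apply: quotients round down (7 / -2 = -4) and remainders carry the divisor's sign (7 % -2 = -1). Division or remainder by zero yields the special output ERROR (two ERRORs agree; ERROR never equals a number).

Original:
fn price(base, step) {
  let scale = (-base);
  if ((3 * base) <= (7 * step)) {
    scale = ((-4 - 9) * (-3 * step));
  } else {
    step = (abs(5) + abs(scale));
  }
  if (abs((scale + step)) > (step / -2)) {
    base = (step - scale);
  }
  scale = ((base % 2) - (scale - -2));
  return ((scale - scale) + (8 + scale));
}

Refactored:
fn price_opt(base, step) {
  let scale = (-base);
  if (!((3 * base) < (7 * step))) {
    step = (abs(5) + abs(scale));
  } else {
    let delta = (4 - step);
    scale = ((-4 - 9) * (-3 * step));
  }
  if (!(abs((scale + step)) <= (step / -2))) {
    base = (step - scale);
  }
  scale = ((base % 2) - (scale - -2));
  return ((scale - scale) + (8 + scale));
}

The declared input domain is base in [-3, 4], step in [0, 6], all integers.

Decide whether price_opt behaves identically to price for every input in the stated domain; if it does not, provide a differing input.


Consider the input base=0, step=0.
price: scale=0, then ((3 * base) <= (7 * step)) is true, then scale=0, then (abs((scale + step)) > (step / -2)) is false, then scale=-2, then returns 6
price_opt: scale=0, then (!((3 * base) < (7 * step))) is true, then step=5, then (!(abs((scale + step)) <= (step / -2))) is true, then base=5, then scale=-1, then returns 7
6 against 7: the behavior changed.
verdict: not equivalent; witness: base=0, step=0


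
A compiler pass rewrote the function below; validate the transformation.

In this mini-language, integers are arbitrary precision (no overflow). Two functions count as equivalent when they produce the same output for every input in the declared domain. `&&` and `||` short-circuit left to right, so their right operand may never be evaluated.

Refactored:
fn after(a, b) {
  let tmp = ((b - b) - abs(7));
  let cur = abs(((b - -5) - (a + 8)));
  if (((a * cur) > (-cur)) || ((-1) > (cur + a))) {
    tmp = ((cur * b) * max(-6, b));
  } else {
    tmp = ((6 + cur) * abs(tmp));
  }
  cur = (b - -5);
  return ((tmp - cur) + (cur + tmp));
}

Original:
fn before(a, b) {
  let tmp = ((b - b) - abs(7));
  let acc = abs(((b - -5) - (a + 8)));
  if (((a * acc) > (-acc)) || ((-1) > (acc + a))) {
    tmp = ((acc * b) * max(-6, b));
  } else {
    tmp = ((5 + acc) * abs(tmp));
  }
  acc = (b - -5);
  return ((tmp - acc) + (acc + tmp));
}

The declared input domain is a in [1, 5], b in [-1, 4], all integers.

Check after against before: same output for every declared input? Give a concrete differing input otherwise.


Consider the input a=1, b=4.
before: tmp := -7 | acc := 0 | (((a * acc) > (-acc)) || ((-1) > (acc + a))): false | tmp := 35 | acc := 9 | result 70
after: tmp := -7 | cur := 0 | (((a * cur) > (-cur)) || ((-1) > (cur + a))): false | tmp := 42 | cur := 9 | result 84
70 and 84 differ, so these are not the same function on this domain.
verdict: not equivalent; witness: a=1, b=4


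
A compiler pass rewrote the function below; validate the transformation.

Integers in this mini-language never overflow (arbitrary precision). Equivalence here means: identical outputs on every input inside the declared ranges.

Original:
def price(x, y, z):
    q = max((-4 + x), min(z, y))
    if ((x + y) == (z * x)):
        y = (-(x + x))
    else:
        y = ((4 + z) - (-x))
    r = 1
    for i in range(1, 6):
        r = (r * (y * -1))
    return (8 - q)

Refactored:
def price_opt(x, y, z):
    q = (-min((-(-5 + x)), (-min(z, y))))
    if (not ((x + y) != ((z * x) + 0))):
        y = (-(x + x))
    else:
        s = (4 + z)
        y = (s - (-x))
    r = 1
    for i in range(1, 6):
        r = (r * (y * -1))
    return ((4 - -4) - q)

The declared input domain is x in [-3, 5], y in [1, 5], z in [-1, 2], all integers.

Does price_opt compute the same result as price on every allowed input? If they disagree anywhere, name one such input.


On input x=4, y=1, z=-1, price returns 8 while price_opt returns 9.
verdict: not equivalent; witness: x=4, y=1, z=-1


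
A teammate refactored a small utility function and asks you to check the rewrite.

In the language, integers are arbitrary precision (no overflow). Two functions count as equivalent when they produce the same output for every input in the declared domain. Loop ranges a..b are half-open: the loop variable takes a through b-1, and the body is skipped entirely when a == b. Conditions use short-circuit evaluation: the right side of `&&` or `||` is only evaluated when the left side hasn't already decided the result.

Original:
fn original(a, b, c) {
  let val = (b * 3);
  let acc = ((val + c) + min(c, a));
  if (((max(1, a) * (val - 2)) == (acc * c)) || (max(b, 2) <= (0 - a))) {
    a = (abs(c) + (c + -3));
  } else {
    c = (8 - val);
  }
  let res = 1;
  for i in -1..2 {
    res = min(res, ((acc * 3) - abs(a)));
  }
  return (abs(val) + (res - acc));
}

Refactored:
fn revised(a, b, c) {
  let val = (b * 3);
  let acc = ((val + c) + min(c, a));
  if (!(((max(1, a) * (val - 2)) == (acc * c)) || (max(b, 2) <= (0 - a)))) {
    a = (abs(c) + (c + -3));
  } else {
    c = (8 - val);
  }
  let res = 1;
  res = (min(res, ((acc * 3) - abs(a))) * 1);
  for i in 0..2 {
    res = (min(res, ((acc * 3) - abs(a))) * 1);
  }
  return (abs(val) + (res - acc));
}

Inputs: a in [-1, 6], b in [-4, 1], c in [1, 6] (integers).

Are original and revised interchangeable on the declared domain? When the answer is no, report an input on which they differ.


Not equivalent: a=-1, b=-4, c=3 separates them (-9 vs -11).
original: val=-12, then acc=-10, then (((max(1, a) * (val - 2)) == (acc * c)) || (max(b, 2) <= (0 - a))) is false, then c=20, then res=1, then (i=-1), then res=-31, then (i=0), then res=-31, then (i=1), then res=-31, then returns -9
revised: val=-12, then acc=-10, then (!(((max(1, a) * (val - 2)) == (acc * c)) || (max(b, 2) <= (0 - a)))) is true, then a=3, then res=1, then res=-33, then (i=0), then res=-33, then (i=1), then res=-33, then returns -11
verdict: not equivalent; witness: a=-1, b=-4, c=3


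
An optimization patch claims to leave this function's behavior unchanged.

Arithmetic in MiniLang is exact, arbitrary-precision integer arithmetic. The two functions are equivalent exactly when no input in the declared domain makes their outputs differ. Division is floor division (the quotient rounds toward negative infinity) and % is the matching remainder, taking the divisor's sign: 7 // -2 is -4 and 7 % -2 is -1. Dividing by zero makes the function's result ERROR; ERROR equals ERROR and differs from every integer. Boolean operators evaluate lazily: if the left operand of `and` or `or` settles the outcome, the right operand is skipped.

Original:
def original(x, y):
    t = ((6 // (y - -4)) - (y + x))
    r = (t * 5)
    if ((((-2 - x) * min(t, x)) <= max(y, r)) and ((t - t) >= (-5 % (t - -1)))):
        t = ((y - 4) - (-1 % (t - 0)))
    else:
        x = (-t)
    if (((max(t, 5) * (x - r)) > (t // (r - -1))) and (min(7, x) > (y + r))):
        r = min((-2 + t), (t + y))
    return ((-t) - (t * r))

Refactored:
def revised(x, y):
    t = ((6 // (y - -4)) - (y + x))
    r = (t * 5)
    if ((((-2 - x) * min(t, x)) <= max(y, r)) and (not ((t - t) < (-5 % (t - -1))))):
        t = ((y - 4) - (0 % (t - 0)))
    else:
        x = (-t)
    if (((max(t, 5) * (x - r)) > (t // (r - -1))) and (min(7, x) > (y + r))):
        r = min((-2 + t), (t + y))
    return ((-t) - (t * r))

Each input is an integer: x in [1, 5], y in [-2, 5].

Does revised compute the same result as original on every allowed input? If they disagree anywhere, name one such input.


Take x=1, y=-2.
original: t=4, then r=20, then ((((-2 - x) * min(t, x)) <= max(y, r)) and ((t - t) >= (-5 % (t - -1)))) is true, then t=-9, then (((max(t, 5) * (x - r)) > (t // (r - -1))) and (min(7, x) > (y + r))) is false, then returns 189
revised: t=4, then r=20, then ((((-2 - x) * min(t, x)) <= max(y, r)) and (not ((t - t) < (-5 % (t - -1))))) is true, then t=-6, then (((max(t, 5) * (x - r)) > (t // (r - -1))) and (min(7, x) > (y + r))) is false, then returns 126
189 != 126, so the rewrite changes behavior.
verdict: not equivalent; witness: x=1, y=-2


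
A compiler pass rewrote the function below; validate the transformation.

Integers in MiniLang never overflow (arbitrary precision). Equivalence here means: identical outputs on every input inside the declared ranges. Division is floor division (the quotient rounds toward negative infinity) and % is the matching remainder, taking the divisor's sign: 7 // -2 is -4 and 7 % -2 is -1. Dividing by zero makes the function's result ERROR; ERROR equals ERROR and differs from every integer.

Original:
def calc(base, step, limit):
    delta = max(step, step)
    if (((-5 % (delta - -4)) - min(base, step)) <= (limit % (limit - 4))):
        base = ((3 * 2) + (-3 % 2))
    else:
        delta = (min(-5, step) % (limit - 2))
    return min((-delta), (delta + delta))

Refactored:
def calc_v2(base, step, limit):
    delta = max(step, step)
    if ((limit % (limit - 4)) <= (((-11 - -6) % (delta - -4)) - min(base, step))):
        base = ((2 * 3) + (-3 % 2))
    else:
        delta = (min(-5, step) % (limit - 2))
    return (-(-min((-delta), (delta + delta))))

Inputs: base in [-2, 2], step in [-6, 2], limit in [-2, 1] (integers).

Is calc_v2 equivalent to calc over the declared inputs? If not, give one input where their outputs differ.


On input base=-2, step=-6, limit=-2, calc returns -4 while calc_v2 returns -12.
verdict: not equivalent; witness: base=-2, step=-6, limit=-2


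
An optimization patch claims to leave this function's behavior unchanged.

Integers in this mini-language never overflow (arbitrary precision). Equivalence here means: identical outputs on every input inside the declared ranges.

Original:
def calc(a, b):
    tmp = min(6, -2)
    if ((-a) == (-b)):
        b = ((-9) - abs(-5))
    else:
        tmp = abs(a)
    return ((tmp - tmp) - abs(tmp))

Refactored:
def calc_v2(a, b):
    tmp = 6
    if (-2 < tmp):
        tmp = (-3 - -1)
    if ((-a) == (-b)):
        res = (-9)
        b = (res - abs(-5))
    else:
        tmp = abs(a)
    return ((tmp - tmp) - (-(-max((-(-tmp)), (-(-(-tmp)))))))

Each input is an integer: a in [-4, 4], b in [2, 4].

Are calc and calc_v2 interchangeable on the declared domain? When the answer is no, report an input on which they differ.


Side by side, the visible changes include: constant usage differs; also local variable names differ; also comparison usage differs; also statement counts differ; also arithmetic usage differs; also min/max/abs usage differs; also branching structure differs.
Tracing a=-4, b=3: calc: tmp := -2 | ((-a) == (-b)): false | tmp := 4 | result -4 | calc_v2: tmp := 6 | (-2 < tmp): true | tmp := -2 | ((-a) == (-b)): false | tmp := 4 | result -4 — matching result -4.
Checked all 27 inputs in the declared domain: the outputs agree on every one.
verdict: equivalent


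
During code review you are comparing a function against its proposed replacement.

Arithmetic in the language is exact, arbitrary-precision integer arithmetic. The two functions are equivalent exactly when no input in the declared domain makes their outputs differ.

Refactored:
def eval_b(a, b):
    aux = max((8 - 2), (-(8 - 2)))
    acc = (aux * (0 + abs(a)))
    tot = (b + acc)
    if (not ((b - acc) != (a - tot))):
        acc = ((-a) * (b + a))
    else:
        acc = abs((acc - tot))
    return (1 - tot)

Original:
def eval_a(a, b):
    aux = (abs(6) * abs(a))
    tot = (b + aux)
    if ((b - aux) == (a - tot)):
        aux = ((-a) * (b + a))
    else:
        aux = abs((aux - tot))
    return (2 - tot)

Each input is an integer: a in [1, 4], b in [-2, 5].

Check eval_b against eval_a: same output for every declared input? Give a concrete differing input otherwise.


Evaluate both at a=1, b=-2.
eval_a: aux=6, then tot=4, then ((b - aux) == (a - tot)) is false, then aux=2, then returns -2
eval_b: aux=6, then acc=6, then tot=4, then (not ((b - acc) != (a - tot))) is false, then acc=2, then returns -3
-2 against -3: the behavior changed.
verdict: not equivalent; witness: a=1, b=-2


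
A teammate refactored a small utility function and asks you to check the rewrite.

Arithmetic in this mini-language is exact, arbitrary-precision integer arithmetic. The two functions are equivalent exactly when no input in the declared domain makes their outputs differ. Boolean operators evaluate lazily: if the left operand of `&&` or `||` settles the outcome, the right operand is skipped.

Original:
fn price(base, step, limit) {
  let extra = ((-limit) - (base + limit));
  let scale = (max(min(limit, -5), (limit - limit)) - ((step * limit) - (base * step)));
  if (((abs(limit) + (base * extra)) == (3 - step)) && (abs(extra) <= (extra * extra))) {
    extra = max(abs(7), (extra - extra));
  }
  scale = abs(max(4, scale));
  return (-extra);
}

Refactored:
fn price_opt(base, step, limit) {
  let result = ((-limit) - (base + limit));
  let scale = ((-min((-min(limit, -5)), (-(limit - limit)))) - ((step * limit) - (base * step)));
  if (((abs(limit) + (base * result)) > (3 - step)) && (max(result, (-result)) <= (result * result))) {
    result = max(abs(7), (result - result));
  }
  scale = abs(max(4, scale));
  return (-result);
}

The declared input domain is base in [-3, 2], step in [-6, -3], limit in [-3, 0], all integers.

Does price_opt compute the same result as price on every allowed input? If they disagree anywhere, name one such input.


These are not equivalent — on base=1, step=-5, limit=-3 the outputs split (-7 vs -5).
price: extra = 5; scale = -20; (((abs(limit) + (base * extra)) == (3 - step)) && (abs(extra) <= (extra * extra))) -> true; extra = 7; scale = 4; return -7
price_opt: result = 5; scale = -20; (((abs(limit) + (base * result)) > (3 - step)) && (max(result, (-result)) <= (result * result))) -> false; scale = 4; return -5
verdict: not equivalent; witness: base=1, step=-5, limit=-3


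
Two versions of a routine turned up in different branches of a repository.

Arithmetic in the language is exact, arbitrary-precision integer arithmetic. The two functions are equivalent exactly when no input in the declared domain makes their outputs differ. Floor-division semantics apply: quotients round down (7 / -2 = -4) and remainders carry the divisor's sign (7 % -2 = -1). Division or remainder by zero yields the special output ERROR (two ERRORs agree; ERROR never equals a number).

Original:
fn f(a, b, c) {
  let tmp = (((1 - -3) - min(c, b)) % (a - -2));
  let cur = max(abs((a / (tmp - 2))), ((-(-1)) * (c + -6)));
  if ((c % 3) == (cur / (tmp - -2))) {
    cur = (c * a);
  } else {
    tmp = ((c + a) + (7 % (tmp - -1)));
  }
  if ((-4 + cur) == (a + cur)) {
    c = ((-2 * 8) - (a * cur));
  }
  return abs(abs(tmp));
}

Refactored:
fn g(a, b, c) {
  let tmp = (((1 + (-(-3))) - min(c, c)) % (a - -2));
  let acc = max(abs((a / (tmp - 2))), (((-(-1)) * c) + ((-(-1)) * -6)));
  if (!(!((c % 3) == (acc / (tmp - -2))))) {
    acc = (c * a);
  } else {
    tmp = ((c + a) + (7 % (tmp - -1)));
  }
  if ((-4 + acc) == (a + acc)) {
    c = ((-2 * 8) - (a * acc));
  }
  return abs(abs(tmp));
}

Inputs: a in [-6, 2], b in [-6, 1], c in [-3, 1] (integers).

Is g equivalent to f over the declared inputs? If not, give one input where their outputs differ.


The rewrite breaks on a=-6, b=-6, c=-1, where the results are ERROR and 8.
f: tmp=-2, then cur=1, then a zero divisor aborts: ERROR
g: tmp=-3, then acc=1, then (!(!((c % 3) == (acc / (tmp - -2))))) is false, then tmp=-8, then ((-4 + acc) == (a + acc)) is false, then returns 8
verdict: not equivalent; witness: a=-6, b=-6, c=-1


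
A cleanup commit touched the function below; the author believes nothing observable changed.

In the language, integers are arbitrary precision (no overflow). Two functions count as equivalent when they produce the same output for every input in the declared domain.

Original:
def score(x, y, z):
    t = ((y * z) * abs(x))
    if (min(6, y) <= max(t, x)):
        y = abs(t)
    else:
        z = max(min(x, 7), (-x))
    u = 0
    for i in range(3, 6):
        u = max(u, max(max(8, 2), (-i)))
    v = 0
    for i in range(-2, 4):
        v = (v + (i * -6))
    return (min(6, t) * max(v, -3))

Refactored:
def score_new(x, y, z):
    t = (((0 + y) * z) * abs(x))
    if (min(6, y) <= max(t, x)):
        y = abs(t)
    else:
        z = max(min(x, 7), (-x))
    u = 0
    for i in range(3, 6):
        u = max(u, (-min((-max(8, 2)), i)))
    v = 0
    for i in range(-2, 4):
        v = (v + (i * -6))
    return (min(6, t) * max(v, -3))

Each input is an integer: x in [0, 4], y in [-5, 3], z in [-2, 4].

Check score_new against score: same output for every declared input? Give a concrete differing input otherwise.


The two versions differ — the changes include min/max/abs usage differs, plus arithmetic usage differs, plus constant usage differs.
Tracing x=2, y=0, z=4: score: t=0, then (min(6, y) <= max(t, x)) is true, then y=0, then u=0, then (i=3), then u=8, then (i=4), then u=8, then (i=5), then u=8, then v=0, then (i=-2), then v=12, then (i=-1), then v=18, then (i=0), then v=18, then (i=1), then v=12, then (i=2), then v=0, then (i=3), then v=-18, then returns 0 | score_new: t=0, then (min(6, y) <= max(t, x)) is true, then y=0, then u=0, then (i=3), then u=8, then (i=4), then u=8, then (i=5), then u=8, then v=0, then (i=-2), then v=12, then (i=-1), then v=18, then (i=0), then v=18, then (i=1), then v=12, then (i=2), then v=0, then (i=3), then v=-18, then returns 0 — matching result 0.
Sweeping the whole domain (315 inputs) finds no disagreement.
verdict: equivalent


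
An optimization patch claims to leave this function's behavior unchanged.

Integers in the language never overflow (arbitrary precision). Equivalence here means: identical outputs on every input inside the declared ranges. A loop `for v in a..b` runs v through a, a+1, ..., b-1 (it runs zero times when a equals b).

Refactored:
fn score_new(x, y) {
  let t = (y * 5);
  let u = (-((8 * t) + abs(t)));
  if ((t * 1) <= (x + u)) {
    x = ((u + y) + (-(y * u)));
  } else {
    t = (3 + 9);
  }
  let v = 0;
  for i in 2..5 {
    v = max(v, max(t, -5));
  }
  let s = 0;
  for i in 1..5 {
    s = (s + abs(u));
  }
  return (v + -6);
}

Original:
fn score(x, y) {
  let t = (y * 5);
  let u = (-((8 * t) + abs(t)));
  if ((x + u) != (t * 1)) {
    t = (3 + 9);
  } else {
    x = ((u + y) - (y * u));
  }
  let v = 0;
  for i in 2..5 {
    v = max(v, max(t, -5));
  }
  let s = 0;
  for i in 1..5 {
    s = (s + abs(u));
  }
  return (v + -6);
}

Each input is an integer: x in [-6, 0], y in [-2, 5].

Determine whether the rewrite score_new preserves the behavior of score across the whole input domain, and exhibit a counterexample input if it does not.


These are not equivalent — on x=-6, y=-2 the outputs split (6 vs -6).
score: t becomes -10; next u becomes 70; next ((x + u) != (t * 1)) evaluates to true; next t becomes 12; next v becomes 0; next at i=2:; next v becomes 12; next at i=3:; next v becomes 12; next at i=4:; next v becomes 12; next s becomes 0; next at i=1:; next s becomes 70; next at i=2:; next s becomes 140; next at i=3:; next s becomes 210; next at i=4:; next s becomes 280; next final value 6
score_new: t becomes -10; next u becomes 70; next ((t * 1) <= (x + u)) evaluates to true; next x becomes 208; next v becomes 0; next at i=2:; next v becomes 0; next at i=3:; next v becomes 0; next at i=4:; next v becomes 0; next s becomes 0; next at i=1:; next s becomes 70; next at i=2:; next s becomes 140; next at i=3:; next s becomes 210; next at i=4:; next s becomes 280; next final value -6
verdict: not equivalent; witness: x=-6, y=-2


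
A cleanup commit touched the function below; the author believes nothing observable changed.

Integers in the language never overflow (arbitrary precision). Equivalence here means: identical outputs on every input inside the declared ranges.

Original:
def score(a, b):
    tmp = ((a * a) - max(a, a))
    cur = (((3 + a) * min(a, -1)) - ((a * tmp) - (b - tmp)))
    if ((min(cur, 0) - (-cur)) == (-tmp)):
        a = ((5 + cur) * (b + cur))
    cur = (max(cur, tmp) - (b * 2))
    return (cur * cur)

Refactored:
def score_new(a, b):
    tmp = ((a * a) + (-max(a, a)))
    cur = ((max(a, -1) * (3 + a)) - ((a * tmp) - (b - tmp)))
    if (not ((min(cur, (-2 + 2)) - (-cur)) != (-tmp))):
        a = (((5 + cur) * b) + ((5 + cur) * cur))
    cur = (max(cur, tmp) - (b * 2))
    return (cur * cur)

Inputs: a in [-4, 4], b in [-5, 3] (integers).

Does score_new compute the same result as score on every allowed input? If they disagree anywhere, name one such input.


At a=-4, b=-5: score gives 4761, score_new gives 4356.
verdict: not equivalent; witness: a=-4, b=-5


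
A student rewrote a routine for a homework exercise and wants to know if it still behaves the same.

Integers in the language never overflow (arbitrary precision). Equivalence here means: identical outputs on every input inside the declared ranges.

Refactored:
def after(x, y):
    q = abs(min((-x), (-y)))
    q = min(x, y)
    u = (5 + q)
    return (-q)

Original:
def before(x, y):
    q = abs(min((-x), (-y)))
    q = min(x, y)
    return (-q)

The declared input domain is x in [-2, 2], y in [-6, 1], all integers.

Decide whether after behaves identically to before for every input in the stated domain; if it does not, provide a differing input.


This is a faithful refactor — constant usage differs, arithmetic usage differs, local variable names differ, statement counts differ, but the computed results match everywhere.
As a probe, take x=-1, y=-5: before runs q := 1 | q := -5 | result 5; after runs q := 1 | q := -5 | u := 0 | result 5; both end at 5.
Every one of the 40 inputs gives matching results.
verdict: equivalent


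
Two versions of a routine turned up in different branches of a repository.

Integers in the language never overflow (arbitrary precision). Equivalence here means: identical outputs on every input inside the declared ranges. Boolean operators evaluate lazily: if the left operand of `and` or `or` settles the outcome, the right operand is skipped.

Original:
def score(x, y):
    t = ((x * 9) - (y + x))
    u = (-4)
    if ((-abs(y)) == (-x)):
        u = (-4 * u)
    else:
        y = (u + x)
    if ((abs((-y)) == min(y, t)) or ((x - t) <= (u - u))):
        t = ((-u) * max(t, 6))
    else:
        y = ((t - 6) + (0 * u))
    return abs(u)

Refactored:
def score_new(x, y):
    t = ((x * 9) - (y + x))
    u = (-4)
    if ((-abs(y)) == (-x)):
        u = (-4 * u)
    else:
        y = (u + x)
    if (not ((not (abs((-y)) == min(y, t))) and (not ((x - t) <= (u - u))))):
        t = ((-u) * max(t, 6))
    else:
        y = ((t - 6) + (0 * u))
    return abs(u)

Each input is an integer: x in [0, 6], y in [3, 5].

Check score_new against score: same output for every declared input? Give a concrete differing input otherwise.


Reading the diff, among the changes: boolean connective usage differs.
One worked example (x=3, y=5) — score: t := 19 | u := -4 | ((-abs(y)) == (-x)): false | y := -1 | ((abs((-y)) == min(y, t)) or ((x - t) <= (u - u))): true | t := 76 | result 4; score_new: t := 19 | u := -4 | ((-abs(y)) == (-x)): false | y := -1 | (not ((not (abs((-y)) == min(y, t))) and (not ((x - t) <= (u - u))))): true | t := 76 | result 4; agreement on 4.
An exhaustive pass over the 21 declared inputs shows identical outputs.
verdict: equivalent


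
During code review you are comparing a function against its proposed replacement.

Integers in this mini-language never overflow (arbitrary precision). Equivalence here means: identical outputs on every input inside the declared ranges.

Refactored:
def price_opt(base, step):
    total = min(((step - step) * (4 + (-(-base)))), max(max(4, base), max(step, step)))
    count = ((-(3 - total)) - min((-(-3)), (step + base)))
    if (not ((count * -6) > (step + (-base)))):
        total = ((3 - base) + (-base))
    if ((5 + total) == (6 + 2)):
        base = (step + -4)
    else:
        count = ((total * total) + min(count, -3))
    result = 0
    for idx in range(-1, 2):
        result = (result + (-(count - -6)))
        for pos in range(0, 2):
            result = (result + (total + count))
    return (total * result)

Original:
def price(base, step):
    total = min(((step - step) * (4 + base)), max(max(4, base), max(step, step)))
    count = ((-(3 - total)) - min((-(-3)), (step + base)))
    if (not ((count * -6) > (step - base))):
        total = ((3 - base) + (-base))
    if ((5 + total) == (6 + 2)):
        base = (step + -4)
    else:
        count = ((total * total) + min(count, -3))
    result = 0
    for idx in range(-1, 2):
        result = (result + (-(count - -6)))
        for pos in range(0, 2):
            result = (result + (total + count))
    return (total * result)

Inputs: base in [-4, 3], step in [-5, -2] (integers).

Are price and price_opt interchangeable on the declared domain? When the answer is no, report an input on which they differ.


This is a faithful refactor — arithmetic usage differs, but the computed results match everywhere.
Spot check at base=3, step=-2 — price: total := 0 | count := -4 | (not ((count * -6) > (step - base))): false | ((5 + total) == (6 + 2)): false | count := -4 | result := 0 | iter idx=-1: | result := -2 | iter pos=0: | result := -6 | iter pos=1: | result := -10 | iter idx=0: | result := -12 | iter pos=0: | result := -16 | iter pos=1: | result := -20 | iter idx=1: | result := -22 | iter pos=0: | result := -26 | iter pos=1: | result := -30 | result 0. price_opt: total := 0 | count := -4 | (not ((count * -6) > (step + (-base)))): false | ((5 + total) == (6 + 2)): false | count := -4 | result := 0 | iter idx=-1: | result := -2 | iter pos=0: | result := -6 | iter pos=1: | result := -10 | iter idx=0: | result := -12 | iter pos=0: | result := -16 | iter pos=1: | result := -20 | iter idx=1: | result := -22 | iter pos=0: | result := -26 | iter pos=1: | result := -30 | result 0. Both give 0.
Sweeping the whole domain (32 inputs) finds no disagreement.
verdict: equivalent


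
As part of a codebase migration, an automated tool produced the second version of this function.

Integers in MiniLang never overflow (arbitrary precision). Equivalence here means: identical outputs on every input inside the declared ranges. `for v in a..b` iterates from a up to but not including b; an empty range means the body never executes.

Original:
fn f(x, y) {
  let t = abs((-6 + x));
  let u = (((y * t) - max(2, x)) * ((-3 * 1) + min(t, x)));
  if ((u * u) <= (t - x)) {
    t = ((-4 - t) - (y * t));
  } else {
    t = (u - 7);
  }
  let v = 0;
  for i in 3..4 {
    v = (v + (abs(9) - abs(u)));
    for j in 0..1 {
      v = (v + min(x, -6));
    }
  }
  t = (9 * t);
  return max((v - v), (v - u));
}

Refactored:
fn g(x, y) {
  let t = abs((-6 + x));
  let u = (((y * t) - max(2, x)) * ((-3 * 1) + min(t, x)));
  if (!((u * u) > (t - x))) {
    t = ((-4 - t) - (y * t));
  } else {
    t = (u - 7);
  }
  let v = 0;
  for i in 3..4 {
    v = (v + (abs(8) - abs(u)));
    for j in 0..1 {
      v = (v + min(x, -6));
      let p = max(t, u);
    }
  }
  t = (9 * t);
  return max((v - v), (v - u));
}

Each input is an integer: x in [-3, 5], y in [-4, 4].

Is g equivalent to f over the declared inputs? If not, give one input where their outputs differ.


Not equivalent: x=-3, y=1 separates them (3 vs 2).
f: t=9, then u=-42, then ((u * u) <= (t - x)) is false, then t=-49, then v=0, then (i=3), then v=-33, then (j=0), then v=-39, then t=-441, then returns 3
g: t=9, then u=-42, then (!((u * u) > (t - x))) is false, then t=-49, then v=0, then (i=3), then v=-34, then (j=0), then v=-40, then p=-42, then t=-441, then returns 2
verdict: not equivalent; witness: x=-3, y=1


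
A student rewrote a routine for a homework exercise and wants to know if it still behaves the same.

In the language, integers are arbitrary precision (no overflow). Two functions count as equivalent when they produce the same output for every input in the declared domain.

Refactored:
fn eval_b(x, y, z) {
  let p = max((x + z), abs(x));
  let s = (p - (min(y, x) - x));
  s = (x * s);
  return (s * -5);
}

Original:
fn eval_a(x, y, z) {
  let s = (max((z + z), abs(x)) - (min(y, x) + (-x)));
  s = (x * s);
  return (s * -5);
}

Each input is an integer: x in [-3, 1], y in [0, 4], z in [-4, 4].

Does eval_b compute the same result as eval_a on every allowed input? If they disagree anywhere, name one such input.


These are not equivalent — on x=-3, y=0, z=2 the outputs split (60 vs 45).
eval_a: s becomes 4; next s becomes -12; next final value 60
eval_b: p becomes 3; next s becomes 3; next s becomes -9; next final value 45
verdict: not equivalent; witness: x=-3, y=0, z=2


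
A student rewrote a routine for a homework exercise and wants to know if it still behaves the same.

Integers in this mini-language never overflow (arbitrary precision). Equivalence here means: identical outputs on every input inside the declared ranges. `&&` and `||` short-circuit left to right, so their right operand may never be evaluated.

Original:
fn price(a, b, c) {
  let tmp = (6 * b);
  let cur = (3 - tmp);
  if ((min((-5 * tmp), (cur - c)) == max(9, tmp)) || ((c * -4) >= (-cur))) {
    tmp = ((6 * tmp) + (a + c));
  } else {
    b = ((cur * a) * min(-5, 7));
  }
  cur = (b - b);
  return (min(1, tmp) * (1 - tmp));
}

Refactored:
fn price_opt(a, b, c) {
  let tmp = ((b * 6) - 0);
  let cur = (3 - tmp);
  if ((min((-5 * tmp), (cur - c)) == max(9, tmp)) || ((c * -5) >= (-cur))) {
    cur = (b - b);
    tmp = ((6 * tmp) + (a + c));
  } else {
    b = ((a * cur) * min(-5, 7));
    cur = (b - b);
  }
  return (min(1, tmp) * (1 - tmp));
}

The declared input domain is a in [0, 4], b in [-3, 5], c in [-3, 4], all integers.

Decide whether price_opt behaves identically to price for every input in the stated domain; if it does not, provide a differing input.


Run the pair on a=0, b=-1, c=2.
price: tmp=-6, then cur=9, then ((min((-5 * tmp), (cur - c)) == max(9, tmp)) || ((c * -4) >= (-cur))) is true, then tmp=-34, then cur=0, then returns -1190
price_opt: tmp=-6, then cur=9, then ((min((-5 * tmp), (cur - c)) == max(9, tmp)) || ((c * -5) >= (-cur))) is false, then b=0, then cur=0, then returns -42
-1190 vs -42 — the two versions disagree here.
verdict: not equivalent; witness: a=0, b=-1, c=2


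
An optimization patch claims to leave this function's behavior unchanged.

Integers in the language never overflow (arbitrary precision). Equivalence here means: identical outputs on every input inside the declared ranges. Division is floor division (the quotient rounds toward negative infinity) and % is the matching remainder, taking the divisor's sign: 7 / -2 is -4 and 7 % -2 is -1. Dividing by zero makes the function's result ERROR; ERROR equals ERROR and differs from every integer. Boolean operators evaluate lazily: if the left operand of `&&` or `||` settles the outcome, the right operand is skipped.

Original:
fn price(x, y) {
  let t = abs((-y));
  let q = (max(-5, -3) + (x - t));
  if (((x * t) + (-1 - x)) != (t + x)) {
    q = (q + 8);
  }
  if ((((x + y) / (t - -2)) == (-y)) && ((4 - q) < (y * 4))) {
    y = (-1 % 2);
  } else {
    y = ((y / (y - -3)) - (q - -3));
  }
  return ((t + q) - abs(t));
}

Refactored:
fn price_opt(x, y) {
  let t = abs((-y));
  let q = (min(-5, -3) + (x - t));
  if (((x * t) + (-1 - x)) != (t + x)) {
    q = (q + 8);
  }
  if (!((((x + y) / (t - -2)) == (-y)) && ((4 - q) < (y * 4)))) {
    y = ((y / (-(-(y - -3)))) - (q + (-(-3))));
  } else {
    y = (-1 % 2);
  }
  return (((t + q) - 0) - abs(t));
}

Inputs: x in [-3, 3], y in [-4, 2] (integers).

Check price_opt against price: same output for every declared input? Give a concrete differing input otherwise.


Run the pair on x=-3, y=-4.
price: t becomes 4; next q becomes -10; next (((x * t) + (-1 - x)) != (t + x)) evaluates to true; next q becomes -2; next ((((x + y) / (t - -2)) == (-y)) && ((4 - q) < (y * 4))) evaluates to false; next y becomes 3; next final value -2
price_opt: t becomes 4; next q becomes -12; next (((x * t) + (-1 - x)) != (t + x)) evaluates to true; next q becomes -4; next (!((((x + y) / (t - -2)) == (-y)) && ((4 - q) < (y * 4)))) evaluates to true; next y becomes 5; next final value -4
-2 != -4, so the rewrite changes behavior.
verdict: not equivalent; witness: x=-3, y=-4


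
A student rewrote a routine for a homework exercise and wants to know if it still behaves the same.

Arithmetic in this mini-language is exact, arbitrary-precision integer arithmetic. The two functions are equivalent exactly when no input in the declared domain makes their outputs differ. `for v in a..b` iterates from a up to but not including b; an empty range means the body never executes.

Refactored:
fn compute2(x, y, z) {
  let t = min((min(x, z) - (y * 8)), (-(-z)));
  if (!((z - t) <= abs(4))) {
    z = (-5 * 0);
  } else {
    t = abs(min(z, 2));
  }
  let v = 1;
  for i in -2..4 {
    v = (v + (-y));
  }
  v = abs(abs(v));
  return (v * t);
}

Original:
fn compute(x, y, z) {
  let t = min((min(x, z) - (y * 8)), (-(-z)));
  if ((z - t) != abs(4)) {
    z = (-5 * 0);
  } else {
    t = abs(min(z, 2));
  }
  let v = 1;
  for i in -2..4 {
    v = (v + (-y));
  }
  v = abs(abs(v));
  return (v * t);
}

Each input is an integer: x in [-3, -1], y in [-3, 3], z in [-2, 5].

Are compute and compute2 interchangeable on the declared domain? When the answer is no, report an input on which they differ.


Consider the input x=-3, y=-3, z=-2.
compute: t := -2 | ((z - t) != abs(4)): true | z := 0 | v := 1 | iter i=-2: | v := 4 | iter i=-1: | v := 7 | iter i=0: | v := 10 | iter i=1: | v := 13 | iter i=2: | v := 16 | iter i=3: | v := 19 | v := 19 | result -38
compute2: t := -2 | (!((z - t) <= abs(4))): false | t := 2 | v := 1 | iter i=-2: | v := 4 | iter i=-1: | v := 7 | iter i=0: | v := 10 | iter i=1: | v := 13 | iter i=2: | v := 16 | iter i=3: | v := 19 | v := 19 | result 38
-38 vs 38 — the two versions disagree here.
verdict: not equivalent; witness: x=-3, y=-3, z=-2
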